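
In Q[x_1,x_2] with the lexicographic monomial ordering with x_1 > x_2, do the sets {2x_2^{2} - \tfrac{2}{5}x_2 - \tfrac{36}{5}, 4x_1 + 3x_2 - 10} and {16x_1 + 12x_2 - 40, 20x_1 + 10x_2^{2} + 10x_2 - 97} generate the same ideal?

No, the ideals differ.

Since reduced Gröbner bases are canonical representatives of ideals under a given ordering, it suffices to compute and compare them.
Buchberger on the first generating set:
f_1 = 2x_2^{2} - \tfrac{2}{5}x_2 - \tfrac{36}{5}, LT = x_2^{2}.
f_2 = 4x_1 + 3x_2 - 10, LT = x_1.

The S-polynomials (S(f_1,f_2)) all reduce to 0 modulo the current basis, so we have a Gröbner basis.
Inter-reduce: drop elements whose leading term is divisible by another's, tail-reduce, and make monic.
Reduced Gröbner basis: {x_1 + \tfrac{3}{4}x_2 - \tfrac{5}{2}, x_2^{2} - \tfrac{1}{5}x_2 - \tfrac{18}{5}}.

Buchberger on the second generating set:
h_1 = 16x_1 + 12x_2 - 40, LT = x_1.
h_2 = 20x_1 + 10x_2^{2} + 10x_2 - 97, LT = x_1.

S(h_1,h_2): lcm = x_1. S = -\tfrac{1}{2}x_2^{2} + \tfrac{1}{4}x_2 + \tfrac{47}{20}.
  leading term x_2^{2}: no divisor's leading term divides it; move -\tfrac{1}{2}x_2^{2} to the remainder.
  leading term x_2: no divisor's leading term divides it; move \tfrac{1}{4}x_2 to the remainder.
  leading term 1: no divisor's leading term divides it; move \tfrac{47}{20} to the remainder.
  remainder -\tfrac{1}{2}x_2^{2} + \tfrac{1}{4}x_2 + \tfrac{47}{20} ≠ 0; add k_3 = -\tfrac{1}{2}x_2^{2} + \tfrac{1}{4}x_2 + \tfrac{47}{20} to the basis.

The other S-polynomials (S(h_1,k_3), S(h_2,k_3)) all reduce to 0 modulo the current basis, so we have a Gröbner basis.
Inter-reduce: drop elements whose leading term is divisible by another's, tail-reduce, and make monic.
Reduced Gröbner basis: {x_1 + \tfrac{3}{4}x_2 - \tfrac{5}{2}, x_2^{2} - \tfrac{1}{2}x_2 - \tfrac{47}{10}}.

The bases are distinct; the ideals are different.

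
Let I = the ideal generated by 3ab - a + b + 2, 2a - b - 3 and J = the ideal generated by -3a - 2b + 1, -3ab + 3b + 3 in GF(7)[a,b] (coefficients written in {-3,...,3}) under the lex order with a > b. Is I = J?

Equality of ideals is decidable: compute both reduced Gröbner bases (unique for the ordering) and check whether they agree.
Buchberger on the first generating set:
f_1 = 3ab - a + b + 2, LT = ab.
f_2 = 2a - b - 3, LT = a.

S(f_1,f_2): lcm = ab. S = 2a - 3b^2 + 3b + 3.
  reduce S modulo (f_1, f_2):
  remainder -3b^2 - 3b - 1 ≠ 0; add g_3 = -3b^2 - 3b - 1 to the basis.

The other S-polynomials (S(f_1,g_3), S(f_2,g_3)) all reduce to 0 modulo the current basis, so we have a Gröbner basis.
Inter-reduce: drop elements whose leading term is divisible by another's, tail-reduce, and make monic.
Reduced Gröbner basis: {a + 3b + 2, b^2 + b - 2}.

Buchberger on the second generating set:
h_1 = -3a - 2b + 1, LT = a.
h_2 = -3ab + 3b + 3, LT = ab.

S(h_1,h_2): lcm = ab. S = 3b^2 + 3b + 1.
  reduce S modulo (h_1, h_2):
  remainder 3b^2 + 3b + 1 ≠ 0; add k_3 = 3b^2 + 3b + 1 to the basis.

The other S-polynomials (S(h_1,k_3), S(h_2,k_3)) all reduce to 0 modulo the current basis, so we have a Gröbner basis.
Inter-reduce: drop elements whose leading term is divisible by another's, tail-reduce, and make monic.
Reduced Gröbner basis: {a + 3b + 2, b^2 + b - 2}.

These coincide, so the ideals are equal.

Yes, the ideals are equal.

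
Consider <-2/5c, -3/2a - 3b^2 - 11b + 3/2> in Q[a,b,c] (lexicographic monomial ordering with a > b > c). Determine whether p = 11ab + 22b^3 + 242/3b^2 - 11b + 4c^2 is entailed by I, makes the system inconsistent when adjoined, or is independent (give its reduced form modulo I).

11ab + 22b^3 + 242/3b^2 - 11b + 4c^2 lies in I (it reduces to 0).

First compute the reduced Gröbner basis of I by Buchberger's algorithm.
f_1 = -2/5c, LT = c.
f_2 = -3/2a - 3b^2 - 11b + 3/2, LT = a.

The S-polynomials (S(f_1,f_2)) all reduce to 0 modulo the current basis, so we have a Gröbner basis.
Inter-reduce: drop elements whose leading term is divisible by another's, tail-reduce, and make monic.
Reduced Gröbner basis: {a + 2b^2 + 22/3b - 1, c}.
Label its elements g_1 = a + 2b^2 + 22/3b - 1, g_2 = c.

Reduce p = 11ab + 22b^3 + 242/3b^2 - 11b + 4c^2 modulo G:
  leading term ab: subtract (11b)·g_1 from 11ab + 22b^3 + 242/3b^2 - 11b + 4c^2 → 4c^2
  leading term c^2: subtract (4c)·g_2 from 4c^2 → 0
  normal form = 0.
Since the normal form is 0, p ∈ I.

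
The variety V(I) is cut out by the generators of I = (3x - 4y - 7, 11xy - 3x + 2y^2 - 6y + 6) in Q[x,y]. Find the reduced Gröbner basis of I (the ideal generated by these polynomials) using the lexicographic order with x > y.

G = {x - 4/3y - 7/3, y^2 + 47/50y - 3/50}

Buchberger's algorithm terminates because the ascending chain of leading-term ideals stabilizes.

f_1 = 3x - 4y - 7, LT = x.
f_2 = 11xy - 3x + 2y^2 - 6y + 6, LT = xy.

S(f_1,f_2): lcm = xy. S = 3/11x - 50/33y^2 - 59/33y - 6/11.
  reduce S modulo (f_1, f_2):
  remainder -50/33y^2 - 47/33y + 1/11 ≠ 0; add g_3 = -50/33y^2 - 47/33y + 1/11 to the basis.

The other S-polynomials (S(f_1,g_3), S(f_2,g_3)) all reduce to 0 modulo the current basis, so we have a Gröbner basis.
Inter-reduce: drop elements whose leading term is divisible by another's, tail-reduce, and make monic.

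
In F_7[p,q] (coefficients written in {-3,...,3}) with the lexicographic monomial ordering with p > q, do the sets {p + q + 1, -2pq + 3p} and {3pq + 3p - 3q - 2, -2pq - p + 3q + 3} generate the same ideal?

Since reduced Gröbner bases are canonical representatives of ideals under a given ordering, it suffices to compute and compare them.
Buchberger on the first generating set:
f_1 = p + q + 1, LT = p.
f_2 = -2pq + 3p, LT = pq.

S(f_1,f_2): lcm = pq. S = -2p + q^2 + q.
  leading term p: subtract (-2)·f_1 from -2p + q^2 + q → q^2 + 3q + 2
  leading term q^2: no divisor's leading term divides it; move q^2 to the remainder.
  leading term q: no divisor's leading term divides it; move 3q to the remainder.
  leading term 1: no divisor's leading term divides it; move 2 to the remainder.
  remainder q^2 + 3q + 2 ≠ 0; add g_3 = q^2 + 3q + 2 to the basis.

The other S-polynomials (S(f_1,g_3), S(f_2,g_3)) all reduce to 0 modulo the current basis, so we have a Gröbner basis.
Inter-reduce: drop elements whose leading term is divisible by another's, tail-reduce, and make monic.
Reduced Gröbner basis: {p + q + 1, q^2 + 3q + 2}.

Buchberger on the second generating set:
h_1 = 3pq + 3p - 3q - 2, LT = pq.
h_2 = -2pq - p + 3q + 3, LT = pq.

S(h_1,h_2): lcm = pq. S = -3p - 3q + 2.
  leading term p: no divisor's leading term divides it; move -3p to the remainder.
  leading term q: no divisor's leading term divides it; move -3q to the remainder.
  leading term 1: no divisor's leading term divides it; move 2 to the remainder.
  remainder -3p - 3q + 2 ≠ 0; add k_3 = -3p - 3q + 2 to the basis.

S(h_1,k_3): lcm = pq. S = p - q^2 + 2q - 3.
  leading term p: subtract (2)·k_3 from p - q^2 + 2q - 3 → -q^2 + q
  leading term q^2: no divisor's leading term divides it; move -q^2 to the remainder.
  leading term q: no divisor's leading term divides it; move q to the remainder.
  remainder -q^2 + q ≠ 0; add k_4 = -q^2 + q to the basis.

The other S-polynomials (S(h_2,k_3), S(h_1,k_4), S(h_2,k_4), S(k_3,k_4)) all reduce to 0 modulo the current basis, so we have a Gröbner basis.
Inter-reduce: drop elements whose leading term is divisible by another's, tail-reduce, and make monic.
Reduced Gröbner basis: {p + q - 3, q^2 - q}.

Since the reduced bases disagree, the two ideals are not the same.

No, the ideals differ.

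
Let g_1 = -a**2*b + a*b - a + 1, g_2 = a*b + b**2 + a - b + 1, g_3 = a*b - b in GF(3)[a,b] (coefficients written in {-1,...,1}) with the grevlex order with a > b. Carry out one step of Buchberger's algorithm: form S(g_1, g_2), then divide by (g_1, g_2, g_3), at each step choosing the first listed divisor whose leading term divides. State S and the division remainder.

lcm(LM(g_1), LM(g_2)) = a**2*b.
S = (lcm/LT(g_1))·g_1 − (lcm/LT(g_2))·g_2 = -a*b**2 - a**2 - 1.
Reduce S modulo (g_1, g_2, g_3) in that order:
  leading term a*b**2: subtract (-b)·g_2 from -a*b**2 - a**2 - 1 → b**3 - a**2 + a*b - b**2 + b - 1
  leading term b**3: no divisor's leading term divides it; move b**3 to the remainder.
  leading term a**2: no divisor's leading term divides it; move -a**2 to the remainder.
  leading term a*b: subtract (1)·g_2 from a*b - b**2 + b - 1 → b**2 - a - b + 1
  leading term b**2: no divisor's leading term divides it; move b**2 to the remainder.
  leading term a: no divisor's leading term divides it; move -a to the remainder.
  leading term b: no divisor's leading term divides it; move -b to the remainder.
  leading term 1: no divisor's leading term divides it; move 1 to the remainder.
The remainder b**3 - a**2 + b**2 - a - b + 1 is nonzero, so it would be added as the next basis element.
This is the inner loop of Buchberger's algorithm — each nonzero remainder becomes a new basis element.

S(g_1, g_2) = -a*b**2 - a**2 - 1; remainder on division = b**3 - a**2 + b**2 - a - b + 1.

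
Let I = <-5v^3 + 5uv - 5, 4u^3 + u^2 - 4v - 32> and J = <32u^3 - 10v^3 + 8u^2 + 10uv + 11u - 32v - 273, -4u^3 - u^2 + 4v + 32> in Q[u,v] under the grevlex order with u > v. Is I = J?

Two ideals are equal iff their reduced Gröbner bases coincide (the reduced basis is unique for a fixed ordering).
Buchberger on the first generating set:
f_1 = -5v^3 + 5uv - 5, LT = v^3.
f_2 = 4u^3 + u^2 - 4v - 32, LT = u^3.

The S-polynomials (S(f_1,f_2)) all reduce to 0 modulo the current basis, so we have a Gröbner basis.
Inter-reduce: drop elements whose leading term is divisible by another's, tail-reduce, and make monic.
Reduced Gröbner basis: {u^3 + 1/4u^2 - v - 8, v^3 - uv + 1}.

Buchberger on the second generating set:
h_1 = 32u^3 - 10v^3 + 8u^2 + 10uv + 11u - 32v - 273, LT = u^3.
h_2 = -4u^3 - u^2 + 4v + 32, LT = u^3.

S(h_1,h_2): lcm = u^3. S = -5/16v^3 + 5/16uv + 11/32u - 17/32.
  reduce S modulo (h_1, h_2):
  remainder -5/16v^3 + 5/16uv + 11/32u - 17/32 ≠ 0; add k_3 = -5/16v^3 + 5/16uv + 11/32u - 17/32 to the basis.

The other S-polynomials (S(h_1,k_3), S(h_2,k_3)) all reduce to 0 modulo the current basis, so we have a Gröbner basis.
Inter-reduce: drop elements whose leading term is divisible by another's, tail-reduce, and make monic.
Reduced Gröbner basis: {u^3 + 1/4u^2 - v - 8, v^3 - uv - 11/10u + 17/10}.

The bases are distinct; the ideals are different.

No, the ideals differ.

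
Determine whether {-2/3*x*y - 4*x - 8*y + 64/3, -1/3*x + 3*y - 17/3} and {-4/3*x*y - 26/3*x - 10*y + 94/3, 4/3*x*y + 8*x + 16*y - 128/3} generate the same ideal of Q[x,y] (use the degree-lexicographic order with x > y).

Yes, the ideals are equal.

Since reduced Gröbner bases are canonical representatives of ideals under a given ordering, it suffices to compute and compare them.
Buchberger on the first generating set:
f_1 = -2/3*x*y - 4*x - 8*y + 64/3, LT = x*y.
f_2 = -1/3*x + 3*y - 17/3, LT = x.

S(f_1,f_2): lcm = x*y. S = 9*y**2 + 6*x - 5*y - 32.
  reduce S modulo (f_1, f_2):
  remainder 9*y**2 + 49*y - 134 ≠ 0; add g_3 = 9*y**2 + 49*y - 134 to the basis.

The other S-polynomials (S(f_1,g_3), S(f_2,g_3)) all reduce to 0 modulo the current basis, so we have a Gröbner basis.
Inter-reduce: drop elements whose leading term is divisible by another's, tail-reduce, and make monic.
Reduced Gröbner basis: {y**2 + 49/9*y - 134/9, x - 9*y + 17}.

Buchberger on the second generating set:
h_1 = -4/3*x*y - 26/3*x - 10*y + 94/3, LT = x*y.
h_2 = 4/3*x*y + 8*x + 16*y - 128/3, LT = x*y.

S(h_1,h_2): lcm = x*y. S = 1/2*x - 9/2*y + 17/2.
  reduce S modulo (h_1, h_2):
  remainder 1/2*x - 9/2*y + 17/2 ≠ 0; add k_3 = 1/2*x - 9/2*y + 17/2 to the basis.

S(h_1,k_3): lcm = x*y. S = 9*y**2 + 13/2*x - 19/2*y - 47/2.
  reduce S modulo (h_1, h_2, k_3):
  remainder 9*y**2 + 49*y - 134 ≠ 0; add k_4 = 9*y**2 + 49*y - 134 to the basis.

The other S-polynomials (S(h_2,k_3), S(h_1,k_4), S(h_2,k_4), S(k_3,k_4)) all reduce to 0 modulo the current basis, so we have a Gröbner basis.
Inter-reduce: drop elements whose leading term is divisible by another's, tail-reduce, and make monic.
Reduced Gröbner basis: {y**2 + 49/9*y - 134/9, x - 9*y + 17}.

The two bases agree; hence the ideals are identical.
The same test decides containment: I ⊆ J iff every generator of I reduces to 0 modulo a Gröbner basis of J.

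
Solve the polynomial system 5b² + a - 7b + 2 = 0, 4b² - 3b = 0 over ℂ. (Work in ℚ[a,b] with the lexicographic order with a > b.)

Compute a lex Gröbner basis by Buchberger's algorithm.
f_1 = a + 5b² - 7b + 2, LT = a.
f_2 = 4b² - 3b, LT = b².

The S-polynomials (S(f_1,f_2)) all reduce to 0 modulo the current basis, so we have a Gröbner basis.
Inter-reduce: drop elements whose leading term is divisible by another's, tail-reduce, and make monic.
Reduced Gröbner basis: {a - 13/4b + 2, b² - ¾b}.

The lex basis is triangular: the last element involves only b. Solving b² - ¾b = 0 gives b ∈ {0, 3/4}; substituting each value into the earlier elements determines the remaining variables.
  b = 0: the earlier basis element becomes a + 2 = 0, giving a = -2 — point (-2, 0).
  b = 3/4: the earlier basis element becomes a - 7/16 = 0, giving a = 7/16 — point (7/16, 3/4).
Each listed point satisfies every original equation (direct substitution).

{(-2, 0), (7/16, 3/4)}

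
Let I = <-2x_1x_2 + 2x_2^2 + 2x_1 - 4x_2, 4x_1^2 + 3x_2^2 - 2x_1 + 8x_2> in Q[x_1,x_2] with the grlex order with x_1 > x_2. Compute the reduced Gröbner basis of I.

G = {x_2^3 - 9/7x_2^2 - 4/7x_1 + 4/7x_2, x_1^2 + 3/4x_2^2 - 1/2x_1 + 2x_2, x_1x_2 - x_2^2 - x_1 + 2x_2}

f_1 = -2x_1x_2 + 2x_2^2 + 2x_1 - 4x_2, LT = x_1x_2.
f_2 = 4x_1^2 + 3x_2^2 - 2x_1 + 8x_2, LT = x_1^2.

S(f_1,f_2): lcm = x_1^2x_2. S = -x_1x_2^2 - 3/4x_2^3 - x_1^2 + 5/2x_1x_2 - 2x_2^2.
  leading term x_1x_2^2: subtract (1/2x_2)·f_1 from -x_1x_2^2 - 3/4x_2^3 - x_1^2 + 5/2x_1x_2 - 2x_2^2 → -7/4x_2^3 - x_1^2 + 3/2x_1x_2
  leading term x_2^3: no divisor's leading term divides it; move -7/4x_2^3 to the remainder.
  leading term x_1^2: subtract (-1/4)·f_2 from -x_1^2 + 3/2x_1x_2 → 3/2x_1x_2 + 3/4x_2^2 - 1/2x_1 + 2x_2
  leading term x_1x_2: subtract (-3/4)·f_1 from 3/2x_1x_2 + 3/4x_2^2 - 1/2x_1 + 2x_2 → 9/4x_2^2 + x_1 - x_2
  leading term x_2^2: no divisor's leading term divides it; move 9/4x_2^2 to the remainder.
  leading term x_1: no divisor's leading term divides it; move x_1 to the remainder.
  leading term x_2: no divisor's leading term divides it; move -x_2 to the remainder.
  remainder -7/4x_2^3 + 9/4x_2^2 + x_1 - x_2 ≠ 0; add g_3 = -7/4x_2^3 + 9/4x_2^2 + x_1 - x_2 to the basis.

The other S-polynomials (S(f_1,g_3), S(f_2,g_3)) all reduce to 0 modulo the current basis, so we have a Gröbner basis.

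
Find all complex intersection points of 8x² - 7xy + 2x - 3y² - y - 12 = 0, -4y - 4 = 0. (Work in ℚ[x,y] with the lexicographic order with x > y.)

Compute a lex Gröbner basis by Buchberger's algorithm.
f_1 = 8x² - 7xy + 2x - 3y² - y - 12, LT = x².
f_2 = -4y - 4, LT = y.

The S-polynomials (S(f_1,f_2)) all reduce to 0 modulo the current basis, so we have a Gröbner basis.
Inter-reduce: drop elements whose leading term is divisible by another's, tail-reduce, and make monic.
Reduced Gröbner basis: {x² + 9/8x - 7/4, y + 1}.

Elimination: the polynomial y + 1 lies in the elimination ideal for y, so y ∈ {-1}. For each such y, the remaining basis elements (now univariate) give the rest of the solution.
  y = -1: the earlier basis element becomes x² + 9/8x - 7/4 = 0, giving x = -2, 7/8 — points (-2, -1), (7/8, -1).
Each listed point satisfies every original equation (direct substitution).

{(-2, -1), (7/8, -1)}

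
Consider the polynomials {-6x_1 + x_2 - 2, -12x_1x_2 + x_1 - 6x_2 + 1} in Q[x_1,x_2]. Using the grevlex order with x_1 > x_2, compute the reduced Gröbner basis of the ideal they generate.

G = {x_2^2 + 11/12x_2 - 1/3, x_1 - 1/6x_2 + 1/3}

The reduced Gröbner basis is the canonical form of the ideal for this ordering.

f_1 = -6x_1 + x_2 - 2, LT = x_1.
f_2 = -12x_1x_2 + x_1 - 6x_2 + 1, LT = x_1x_2.

S(f_1,f_2): lcm = x_1x_2. S = -1/6x_2^2 + 1/12x_1 - 1/6x_2 + 1/12.
  leading term x_2^2: no divisor's leading term divides it; move -1/6x_2^2 to the remainder.
  leading term x_1: subtract (-1/72)·f_1 from 1/12x_1 - 1/6x_2 + 1/12 → -11/72x_2 + 1/18
  leading term x_2: no divisor's leading term divides it; move -11/72x_2 to the remainder.
  leading term 1: no divisor's leading term divides it; move 1/18 to the remainder.
  remainder -1/6x_2^2 - 11/72x_2 + 1/18 ≠ 0; add g_3 = -1/6x_2^2 - 11/72x_2 + 1/18 to the basis.

S(f_1,g_3): leading monomials are coprime, so the S-polynomial reduces to 0 (Buchberger's first criterion).
S(f_2,g_3): lcm = x_1x_2^2. S = -x_1x_2 + 1/2x_2^2 + 1/3x_1 - 1/12x_2.
  leading term x_1x_2: subtract (1/6x_2)·f_1 from -x_1x_2 + 1/2x_2^2 + 1/3x_1 - 1/12x_2 → 1/3x_2^2 + 1/3x_1 + 1/4x_2
  leading term x_2^2: subtract (-2)·g_3 from 1/3x_2^2 + 1/3x_1 + 1/4x_2 → 1/3x_1 - 1/18x_2 + 1/9
  leading term x_1: subtract (-1/18)·f_1 from 1/3x_1 - 1/18x_2 + 1/9 → 0
  remainder 0.

Every S-polynomial of the final basis reduces to 0, so we have a Gröbner basis.
Inter-reduce: drop elements whose leading term is divisible by another's, tail-reduce, and make monic.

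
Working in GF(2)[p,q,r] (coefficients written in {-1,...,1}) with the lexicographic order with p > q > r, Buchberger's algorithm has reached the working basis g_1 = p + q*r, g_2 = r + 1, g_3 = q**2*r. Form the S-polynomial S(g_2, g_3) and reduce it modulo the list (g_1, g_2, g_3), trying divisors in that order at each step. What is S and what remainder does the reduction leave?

lcm(LM(g_2), LM(g_3)) = q**2*r.
S = (lcm/LT(g_2))·g_2 − (lcm/LT(g_3))·g_3 = q**2.
Reduce S modulo (g_1, g_2, g_3) in that order:
  leading term q**2: no divisor's leading term divides it; move q**2 to the remainder.
The remainder q**2 is nonzero, so it would be added as the next basis element.
An S-polynomial is built so that the two leading terms cancel; whether anything survives reduction is exactly the Gröbner-basis criterion.

S(g_2, g_3) = q**2; remainder on division = q**2.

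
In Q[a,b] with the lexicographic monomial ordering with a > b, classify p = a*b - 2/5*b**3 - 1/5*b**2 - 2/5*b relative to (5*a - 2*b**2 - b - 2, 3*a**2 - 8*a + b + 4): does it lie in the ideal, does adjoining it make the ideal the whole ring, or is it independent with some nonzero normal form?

First compute the reduced Gröbner basis of I by Buchberger's algorithm.
f_1 = 5*a - 2*b**2 - b - 2, LT = a.
f_2 = 3*a**2 - 8*a + b + 4, LT = a**2.

S(f_1,f_2): lcm = a**2. S = -2/5*a*b**2 - 1/5*a*b + 34/15*a - 1/3*b - 4/3.
  reduce S modulo (f_1, f_2):
  remainder -4/25*b**4 - 4/25*b**3 + 53/75*b**2 + 1/25*b - 32/75 ≠ 0; add h_3 = -4/25*b**4 - 4/25*b**3 + 53/75*b**2 + 1/25*b - 32/75 to the basis.

The other S-polynomials (S(f_1,h_3), S(f_2,h_3)) all reduce to 0 modulo the current basis, so we have a Gröbner basis.
Inter-reduce: drop elements whose leading term is divisible by another's, tail-reduce, and make monic.
Reduced Gröbner basis: {a - 2/5*b**2 - 1/5*b - 2/5, b**4 + b**3 - 53/12*b**2 - 1/4*b + 8/3}.
Label its elements g_1 = a - 2/5*b**2 - 1/5*b - 2/5, g_2 = b**4 + b**3 - 53/12*b**2 - 1/4*b + 8/3.

Reduce p = a*b - 2/5*b**3 - 1/5*b**2 - 2/5*b modulo G:
  leading term a*b: subtract (b)·g_1 from a*b - 2/5*b**3 - 1/5*b**2 - 2/5*b → 0
  normal form = 0.
Since the normal form is 0, p ∈ I.

a*b - 2/5*b**3 - 1/5*b**2 - 2/5*b lies in I (it reduces to 0).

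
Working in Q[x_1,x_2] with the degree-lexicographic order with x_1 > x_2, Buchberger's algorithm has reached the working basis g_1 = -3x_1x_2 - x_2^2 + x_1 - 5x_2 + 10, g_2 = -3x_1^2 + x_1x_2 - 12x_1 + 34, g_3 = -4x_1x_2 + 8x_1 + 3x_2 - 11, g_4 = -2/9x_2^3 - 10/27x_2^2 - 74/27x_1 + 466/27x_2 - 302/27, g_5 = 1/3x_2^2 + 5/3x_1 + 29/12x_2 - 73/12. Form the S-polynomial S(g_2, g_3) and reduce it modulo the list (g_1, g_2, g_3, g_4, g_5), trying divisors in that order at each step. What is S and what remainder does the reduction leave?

S(g_2, g_3) = -1/3x_1x_2^2 + 2x_1^2 + 19/4x_1x_2 - 11/4x_1 - 34/3x_2; remainder on division = -121/36x_1 - 121/48x_2 + 1331/144.

lcm(LM(g_2), LM(g_3)) = x_1^2x_2.
S = (lcm/LT(g_2))·g_2 − (lcm/LT(g_3))·g_3 = -1/3x_1x_2^2 + 2x_1^2 + 19/4x_1x_2 - 11/4x_1 - 34/3x_2.
Reduce S modulo (g_1, g_2, g_3, g_4, g_5) in that order:
  leading term x_1x_2^2: subtract (1/9x_2)·g_1 from -1/3x_1x_2^2 + 2x_1^2 + 19/4x_1x_2 - 11/4x_1 - 34/3x_2 → 1/9x_2^3 + 2x_1^2 + 167/36x_1x_2 + 5/9x_2^2 - 11/4x_1 - 112/9x_2
  leading term x_2^3: subtract (-1/2)·g_4 from 1/9x_2^3 + 2x_1^2 + 167/36x_1x_2 + 5/9x_2^2 - 11/4x_1 - 112/9x_2 → 2x_1^2 + 167/36x_1x_2 + 10/27x_2^2 - 445/108x_1 - 103/27x_2 - 151/27
  leading term x_1^2: subtract (-2/3)·g_2 from 2x_1^2 + 167/36x_1x_2 + 10/27x_2^2 - 445/108x_1 - 103/27x_2 - 151/27 → 191/36x_1x_2 + 10/27x_2^2 - 1309/108x_1 - 103/27x_2 + 461/27
  leading term x_1x_2: subtract (-191/108)·g_1 from 191/36x_1x_2 + 10/27x_2^2 - 1309/108x_1 - 103/27x_2 + 461/27 → -151/108x_2^2 - 559/54x_1 - 1367/108x_2 + 1877/54
  leading term x_2^2: subtract (-151/36)·g_5 from -151/108x_2^2 - 559/54x_1 - 1367/108x_2 + 1877/54 → -121/36x_1 - 121/48x_2 + 1331/144
  leading term x_1: no divisor's leading term divides it; move -121/36x_1 to the remainder.
  leading term x_2: no divisor's leading term divides it; move -121/48x_2 to the remainder.
  leading term 1: no divisor's leading term divides it; move 1331/144 to the remainder.
The remainder -121/36x_1 - 121/48x_2 + 1331/144 is nonzero, so it would be added as the next basis element.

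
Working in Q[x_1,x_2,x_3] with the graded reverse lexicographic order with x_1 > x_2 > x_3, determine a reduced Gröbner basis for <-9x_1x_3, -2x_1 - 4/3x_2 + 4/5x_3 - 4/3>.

f_1 = -9x_1x_3, LT = x_1x_3.
f_2 = -2x_1 - 4/3x_2 + 4/5x_3 - 4/3, LT = x_1.

S(f_1,f_2): lcm = x_1x_3. S = -2/3x_2x_3 + 2/5x_3^2 - 2/3x_3.
  leading term x_2x_3: no divisor's leading term divides it; move -2/3x_2x_3 to the remainder.
  leading term x_3^2: no divisor's leading term divides it; move 2/5x_3^2 to the remainder.
  leading term x_3: no divisor's leading term divides it; move -2/3x_3 to the remainder.
  remainder -2/3x_2x_3 + 2/5x_3^2 - 2/3x_3 ≠ 0; add g_3 = -2/3x_2x_3 + 2/5x_3^2 - 2/3x_3 to the basis.

The other S-polynomials (S(f_1,g_3), S(f_2,g_3)) all reduce to 0 modulo the current basis, so we have a Gröbner basis.
Inter-reduce: drop elements whose leading term is divisible by another's, tail-reduce, and make monic.

G = {x_2x_3 - 3/5x_3^2 + x_3, x_1 + 2/3x_2 - 2/5x_3 + 2/3}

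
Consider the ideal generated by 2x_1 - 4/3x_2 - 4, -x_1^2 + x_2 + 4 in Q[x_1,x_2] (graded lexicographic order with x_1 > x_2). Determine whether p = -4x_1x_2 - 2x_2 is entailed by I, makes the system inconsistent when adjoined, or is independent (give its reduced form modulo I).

First compute the reduced Gröbner basis of I by Buchberger's algorithm.
f_1 = 2x_1 - 4/3x_2 - 4, LT = x_1.
f_2 = -x_1^2 + x_2 + 4, LT = x_1^2.

S(f_1,f_2): lcm = x_1^2. S = -2/3x_1x_2 - 2x_1 + x_2 + 4.
  reduce S modulo (f_1, f_2):
  remainder -4/9x_2^2 - 5/3x_2 ≠ 0; add h_3 = -4/9x_2^2 - 5/3x_2 to the basis.

The other S-polynomials (S(f_1,h_3), S(f_2,h_3)) all reduce to 0 modulo the current basis, so we have a Gröbner basis.
Inter-reduce: drop elements whose leading term is divisible by another's, tail-reduce, and make monic.
Reduced Gröbner basis: {x_2^2 + 15/4x_2, x_1 - 2/3x_2 - 2}.
Label its elements g_1 = x_2^2 + 15/4x_2, g_2 = x_1 - 2/3x_2 - 2.

Reduce p = -4x_1x_2 - 2x_2 modulo G:
  leading term x_1x_2: subtract (-4x_2)·g_2 from -4x_1x_2 - 2x_2 → -8/3x_2^2 - 10x_2
  leading term x_2^2: subtract (-8/3)·g_1 from -8/3x_2^2 - 10x_2 → 0
  normal form = 0.
Since the normal form is 0, p ∈ I.

-4x_1x_2 - 2x_2 lies in I (it reduces to 0).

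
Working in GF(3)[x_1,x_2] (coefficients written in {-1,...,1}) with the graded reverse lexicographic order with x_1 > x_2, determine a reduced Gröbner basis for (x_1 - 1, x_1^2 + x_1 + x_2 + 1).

The reduced Gröbner basis is the canonical form of the ideal for this ordering.

f_1 = x_1 - 1, LT = x_1.
f_2 = x_1^2 + x_1 + x_2 + 1, LT = x_1^2.

S(f_1,f_2): lcm = x_1^2. S = x_1 - x_2 - 1.
  leading term x_1: subtract (1)·f_1 from x_1 - x_2 - 1 → -x_2
  leading term x_2: no divisor's leading term divides it; move -x_2 to the remainder.
  remainder -x_2 ≠ 0; add g_3 = -x_2 to the basis.

The other S-polynomials (S(f_1,g_3), S(f_2,g_3)) all reduce to 0 modulo the current basis, so we have a Gröbner basis.
Inter-reduce: drop elements whose leading term is divisible by another's, tail-reduce, and make monic.

G = {x_1 - 1, x_2}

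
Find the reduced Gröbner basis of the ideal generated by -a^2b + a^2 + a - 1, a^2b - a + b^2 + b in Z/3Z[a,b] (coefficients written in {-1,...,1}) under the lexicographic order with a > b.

G = {a + b^3 + b, b^6 - b^4 - b^2 + b - 1}

f_1 = -a^2b + a^2 + a - 1, LT = a^2b.
f_2 = a^2b - a + b^2 + b, LT = a^2b.

S(f_1,f_2): lcm = a^2b. S = -a^2 - b^2 - b + 1.
  leading term a^2: no divisor's leading term divides it; move -a^2 to the remainder.
  leading term b^2: no divisor's leading term divides it; move -b^2 to the remainder.
  leading term b: no divisor's leading term divides it; move -b to the remainder.
  leading term 1: no divisor's leading term divides it; move 1 to the remainder.
  remainder -a^2 - b^2 - b + 1 ≠ 0; add g_3 = -a^2 - b^2 - b + 1 to the basis.

S(f_1,g_3): lcm = a^2b. S = -a^2 - a - b^3 - b^2 + b + 1.
  leading term a^2: subtract (1)·g_3 from -a^2 - a - b^3 - b^2 + b + 1 → -a - b^3 - b
  leading term a: no divisor's leading term divides it; move -a to the remainder.
  leading term b^3: no divisor's leading term divides it; move -b^3 to the remainder.
  leading term b: no divisor's leading term divides it; move -b to the remainder.
  remainder -a - b^3 - b ≠ 0; add g_4 = -a - b^3 - b to the basis.

S(f_1,g_4): lcm = a^2b. S = -a^2 - ab^4 - ab^2 - a + 1.
  leading term a^2: subtract (1)·g_3 from -a^2 - ab^4 - ab^2 - a + 1 → -ab^4 - ab^2 - a + b^2 + b
  leading term ab^4: subtract (b^4)·g_4 from -ab^4 - ab^2 - a + b^2 + b → -ab^2 - a + b^7 + b^5 + b^2 + b
  leading term ab^2: subtract (b^2)·g_4 from -ab^2 - a + b^7 + b^5 + b^2 + b → -a + b^7 - b^5 + b^3 + b^2 + b
  leading term a: subtract (1)·g_4 from -a + b^7 - b^5 + b^3 + b^2 + b → b^7 - b^5 - b^3 + b^2 - b
  leading term b^7: no divisor's leading term divides it; move b^7 to the remainder.
  leading term b^5: no divisor's leading term divides it; move -b^5 to the remainder.
  leading term b^3: no divisor's leading term divides it; move -b^3 to the remainder.
  leading term b^2: no divisor's leading term divides it; move b^2 to the remainder.
  leading term b: no divisor's leading term divides it; move -b to the remainder.
  remainder b^7 - b^5 - b^3 + b^2 - b ≠ 0; add g_5 = b^7 - b^5 - b^3 + b^2 - b to the basis.

S(g_3,g_4): lcm = a^2. S = -ab^3 - ab + b^2 + b - 1.
  leading term ab^3: subtract (b^3)·g_4 from -ab^3 - ab + b^2 + b - 1 → -ab + b^6 + b^4 + b^2 + b - 1
  leading term ab: subtract (b)·g_4 from -ab + b^6 + b^4 + b^2 + b - 1 → b^6 - b^4 - b^2 + b - 1
  leading term b^6: no divisor's leading term divides it; move b^6 to the remainder.
  leading term b^4: no divisor's leading term divides it; move -b^4 to the remainder.
  leading term b^2: no divisor's leading term divides it; move -b^2 to the remainder.
  leading term b: no divisor's leading term divides it; move b to the remainder.
  leading term 1: no divisor's leading term divides it; move -1 to the remainder.
  remainder b^6 - b^4 - b^2 + b - 1 ≠ 0; add g_6 = b^6 - b^4 - b^2 + b - 1 to the basis.

The other S-polynomials (S(f_2,g_3), S(f_2,g_4), S(f_1,g_5), S(f_2,g_5), S(g_3,g_5), S(g_4,g_5), S(f_1,g_6), S(f_2,g_6), S(g_3,g_6), S(g_4,g_6), S(g_5,g_6)) all reduce to 0 modulo the current basis, so we have a Gröbner basis.
Inter-reduce: drop elements whose leading term is divisible by another's, tail-reduce, and make monic.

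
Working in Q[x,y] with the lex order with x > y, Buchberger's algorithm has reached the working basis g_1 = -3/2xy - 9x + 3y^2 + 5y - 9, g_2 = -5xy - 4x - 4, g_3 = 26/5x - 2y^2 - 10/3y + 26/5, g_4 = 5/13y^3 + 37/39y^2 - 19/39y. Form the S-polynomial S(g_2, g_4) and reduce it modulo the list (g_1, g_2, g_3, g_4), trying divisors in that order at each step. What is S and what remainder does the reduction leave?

lcm(LM(g_2), LM(g_4)) = xy^3.
S = (lcm/LT(g_2))·g_2 − (lcm/LT(g_4))·g_4 = -5/3xy^2 + 19/15xy + 4/5y^2.
Reduce S modulo (g_1, g_2, g_3, g_4) in that order:
  leading term xy^2: subtract (10/9y)·g_1 from -5/3xy^2 + 19/15xy + 4/5y^2 → 169/15xy - 10/3y^3 - 214/45y^2 + 10y
  leading term xy: subtract (-338/45)·g_1 from 169/15xy - 10/3y^3 - 214/45y^2 + 10y → -338/5x - 10/3y^3 + 160/9y^2 + 428/9y - 338/5
  leading term x: subtract (-13)·g_3 from -338/5x - 10/3y^3 + 160/9y^2 + 428/9y - 338/5 → -10/3y^3 - 74/9y^2 + 38/9y
  leading term y^3: subtract (-26/3)·g_4 from -10/3y^3 - 74/9y^2 + 38/9y → 0
The remainder is 0, so this S-polynomial contributes no new basis element.
An S-polynomial is built so that the two leading terms cancel; whether anything survives reduction is exactly the Gröbner-basis criterion.

S(g_2, g_4) = -5/3xy^2 + 19/15xy + 4/5y^2; remainder on division = 0.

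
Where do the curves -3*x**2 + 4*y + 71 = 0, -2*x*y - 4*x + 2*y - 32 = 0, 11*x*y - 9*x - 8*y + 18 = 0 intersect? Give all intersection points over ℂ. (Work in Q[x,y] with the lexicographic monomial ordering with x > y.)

{(-5, 1)}

Compute a lex Gröbner basis by Buchberger's algorithm.
f_1 = -3*x**2 + 4*y + 71, LT = x**2.
f_2 = -2*x*y - 4*x + 2*y - 32, LT = x*y.
f_3 = 11*x*y - 9*x - 8*y + 18, LT = x*y.

S(f_1,f_2): lcm = x**2*y. S = -2*x**2 + x*y - 16*x - 4/3*y**2 - 71/3*y.
  reduce S modulo (f_1, f_2, f_3):
  remainder -18*x - 4/3*y**2 - 76/3*y - 190/3 ≠ 0; add h_4 = -18*x - 4/3*y**2 - 76/3*y - 190/3 to the basis.

S(f_1,f_3): lcm = x**2*y. S = 9/11*x**2 + 8/11*x*y - 18/11*x - 4/3*y**2 - 71/3*y.
  reduce S modulo (f_1, f_2, f_3, h_4):
  remainder -328/297*y**2 - 5197/297*y + 5525/297 ≠ 0; add h_5 = -328/297*y**2 - 5197/297*y + 5525/297 to the basis.

S(f_2,f_3): lcm = x*y. S = 31/11*x - 3/11*y + 158/11.
  reduce S modulo (f_1, f_2, f_3, h_4, h_5):
  remainder -5041/5412*y + 5041/5412 ≠ 0; add h_6 = -5041/5412*y + 5041/5412 to the basis.

The other S-polynomials (S(f_1,h_4), S(f_2,h_4), S(f_3,h_4), S(f_1,h_5), S(f_2,h_5), S(f_3,h_5), S(h_4,h_5), S(f_1,h_6), S(f_2,h_6), S(f_3,h_6), S(h_4,h_6), S(h_5,h_6)) all reduce to 0 modulo the current basis, so we have a Gröbner basis.
Inter-reduce: drop elements whose leading term is divisible by another's, tail-reduce, and make monic.
Reduced Gröbner basis: {x + 5, y - 1}.

From the last basis element, y - 1 = 0, so y takes values in {1}. Each choice, substituted upward through the basis, yields the corresponding point(s) of the solution set.
  y = 1: the earlier basis element becomes x + 5 = 0, giving x = -5 — point (-5, 1).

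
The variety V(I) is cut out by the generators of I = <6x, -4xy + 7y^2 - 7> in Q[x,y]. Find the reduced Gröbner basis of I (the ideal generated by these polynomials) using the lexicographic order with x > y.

The reduced Gröbner basis is the canonical form of the ideal for this ordering.

f_1 = 6x, LT = x.
f_2 = -4xy + 7y^2 - 7, LT = xy.

S(f_1,f_2): lcm = xy. S = 7/4y^2 - 7/4.
  leading term y^2: no divisor's leading term divides it; move 7/4y^2 to the remainder.
  leading term 1: no divisor's leading term divides it; move -7/4 to the remainder.
  remainder 7/4y^2 - 7/4 ≠ 0; add g_3 = 7/4y^2 - 7/4 to the basis.

The other S-polynomials (S(f_1,g_3), S(f_2,g_3)) all reduce to 0 modulo the current basis, so we have a Gröbner basis.
Inter-reduce: drop elements whose leading term is divisible by another's, tail-reduce, and make monic.

G = {x, y^2 - 1}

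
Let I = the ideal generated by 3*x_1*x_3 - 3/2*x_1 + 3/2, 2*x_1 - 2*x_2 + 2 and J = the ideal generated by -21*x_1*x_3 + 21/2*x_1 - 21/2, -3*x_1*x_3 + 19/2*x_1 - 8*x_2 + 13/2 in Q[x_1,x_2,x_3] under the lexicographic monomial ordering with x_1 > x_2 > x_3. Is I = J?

Two ideals are equal iff their reduced Gröbner bases coincide (the reduced basis is unique for a fixed ordering).
Buchberger on the first generating set:
f_1 = 3*x_1*x_3 - 3/2*x_1 + 3/2, LT = x_1*x_3.
f_2 = 2*x_1 - 2*x_2 + 2, LT = x_1.

S(f_1,f_2): lcm = x_1*x_3. S = -1/2*x_1 + x_2*x_3 - x_3 + 1/2.
  leading term x_1: subtract (-1/4)·f_2 from -1/2*x_1 + x_2*x_3 - x_3 + 1/2 → x_2*x_3 - 1/2*x_2 - x_3 + 1
  leading term x_2*x_3: no divisor's leading term divides it; move x_2*x_3 to the remainder.
  leading term x_2: no divisor's leading term divides it; move -1/2*x_2 to the remainder.
  leading term x_3: no divisor's leading term divides it; move -x_3 to the remainder.
  leading term 1: no divisor's leading term divides it; move 1 to the remainder.
  remainder x_2*x_3 - 1/2*x_2 - x_3 + 1 ≠ 0; add g_3 = x_2*x_3 - 1/2*x_2 - x_3 + 1 to the basis.

S(f_1,g_3): lcm = x_1*x_2*x_3. S = x_1*x_3 - x_1 + 1/2*x_2.
  leading term x_1*x_3: subtract (1/3)·f_1 from x_1*x_3 - x_1 + 1/2*x_2 → -1/2*x_1 + 1/2*x_2 - 1/2
  leading term x_1: subtract (-1/4)·f_2 from -1/2*x_1 + 1/2*x_2 - 1/2 → 0
  remainder 0.

S(f_2,g_3): leading monomials are coprime, so the S-polynomial reduces to 0 (Buchberger's first criterion).
Every S-polynomial of the final basis reduces to 0, so we have a Gröbner basis.
Inter-reduce: drop elements whose leading term is divisible by another's, tail-reduce, and make monic.
Reduced Gröbner basis: {x_1 - x_2 + 1, x_2*x_3 - 1/2*x_2 - x_3 + 1}.

Buchberger on the second generating set:
h_1 = -21*x_1*x_3 + 21/2*x_1 - 21/2, LT = x_1*x_3.
h_2 = -3*x_1*x_3 + 19/2*x_1 - 8*x_2 + 13/2, LT = x_1*x_3.

S(h_1,h_2): lcm = x_1*x_3. S = 8/3*x_1 - 8/3*x_2 + 8/3.
  leading term x_1: no divisor's leading term divides it; move 8/3*x_1 to the remainder.
  leading term x_2: no divisor's leading term divides it; move -8/3*x_2 to the remainder.
  leading term 1: no divisor's leading term divides it; move 8/3 to the remainder.
  remainder 8/3*x_1 - 8/3*x_2 + 8/3 ≠ 0; add k_3 = 8/3*x_1 - 8/3*x_2 + 8/3 to the basis.

S(h_1,k_3): lcm = x_1*x_3. S = -1/2*x_1 + x_2*x_3 - x_3 + 1/2.
  leading term x_1: subtract (-3/16)·k_3 from -1/2*x_1 + x_2*x_3 - x_3 + 1/2 → x_2*x_3 - 1/2*x_2 - x_3 + 1
  leading term x_2*x_3: no divisor's leading term divides it; move x_2*x_3 to the remainder.
  leading term x_2: no divisor's leading term divides it; move -1/2*x_2 to the remainder.
  leading term x_3: no divisor's leading term divides it; move -x_3 to the remainder.
  leading term 1: no divisor's leading term divides it; move 1 to the remainder.
  remainder x_2*x_3 - 1/2*x_2 - x_3 + 1 ≠ 0; add k_4 = x_2*x_3 - 1/2*x_2 - x_3 + 1 to the basis.

S(h_2,k_3): lcm = x_1*x_3. S = -19/6*x_1 + x_2*x_3 + 8/3*x_2 - x_3 - 13/6.
  leading term x_1: subtract (-19/16)·k_3 from -19/6*x_1 + x_2*x_3 + 8/3*x_2 - x_3 - 13/6 → x_2*x_3 - 1/2*x_2 - x_3 + 1
  leading term x_2*x_3: subtract (1)·k_4 from x_2*x_3 - 1/2*x_2 - x_3 + 1 → 0
  remainder 0.

S(h_1,k_4): lcm = x_1*x_2*x_3. S = x_1*x_3 - x_1 + 1/2*x_2.
  leading term x_1*x_3: subtract (-1/21)·h_1 from x_1*x_3 - x_1 + 1/2*x_2 → -1/2*x_1 + 1/2*x_2 - 1/2
  leading term x_1: subtract (-3/16)·k_3 from -1/2*x_1 + 1/2*x_2 - 1/2 → 0
  remainder 0.

S(h_2,k_4): lcm = x_1*x_2*x_3. S = -8/3*x_1*x_2 + x_1*x_3 - x_1 + 8/3*x_2**2 - 13/6*x_2.
  leading term x_1*x_2: subtract (-x_2)·k_3 from -8/3*x_1*x_2 + x_1*x_3 - x_1 + 8/3*x_2**2 - 13/6*x_2 → x_1*x_3 - x_1 + 1/2*x_2
  leading term x_1*x_3: subtract (-1/21)·h_1 from x_1*x_3 - x_1 + 1/2*x_2 → -1/2*x_1 + 1/2*x_2 - 1/2
  leading term x_1: subtract (-3/16)·k_3 from -1/2*x_1 + 1/2*x_2 - 1/2 → 0
  remainder 0.

S(k_3,k_4): leading monomials are coprime, so the S-polynomial reduces to 0 (Buchberger's first criterion).
Every S-polynomial of the final basis reduces to 0, so we have a Gröbner basis.
Inter-reduce: drop elements whose leading term is divisible by another's, tail-reduce, and make monic.
Reduced Gröbner basis: {x_1 - x_2 + 1, x_2*x_3 - 1/2*x_2 - x_3 + 1}.

The two bases agree; hence the ideals are identical.

Yes, the ideals are equal.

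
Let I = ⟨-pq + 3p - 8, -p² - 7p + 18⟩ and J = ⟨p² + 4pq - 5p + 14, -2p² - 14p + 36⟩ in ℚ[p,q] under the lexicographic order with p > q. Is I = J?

Yes, the ideals are equal.

Equality of ideals is decidable: compute both reduced Gröbner bases (unique for the ordering) and check whether they agree.
Buchberger on the first generating set:
f_1 = -pq + 3p - 8, LT = pq.
f_2 = -p² - 7p + 18, LT = p².

S(f_1,f_2): lcm = p²q. S = -3p² - 7pq + 8p + 18q.
  reduce S modulo (f_1, f_2):
  remainder 8p + 18q + 2 ≠ 0; add g_3 = 8p + 18q + 2 to the basis.

S(f_1,g_3): lcm = pq. S = -3p - 9/4q² - ¼q + 8.
  reduce S modulo (f_1, f_2, g_3):
  remainder -9/4q² + 13/2q + 35/4 ≠ 0; add g_4 = -9/4q² + 13/2q + 35/4 to the basis.

The other S-polynomials (S(f_2,g_3), S(f_1,g_4), S(f_2,g_4), S(g_3,g_4)) all reduce to 0 modulo the current basis, so we have a Gröbner basis.
Inter-reduce: drop elements whose leading term is divisible by another's, tail-reduce, and make monic.
Reduced Gröbner basis: {p + 9/4q + ¼, q² - 26/9q - 35/9}.

Buchberger on the second generating set:
h_1 = p² + 4pq - 5p + 14, LT = p².
h_2 = -2p² - 14p + 36, LT = p².

S(h_1,h_2): lcm = p². S = 4pq - 12p + 32.
  reduce S modulo (h_1, h_2):
  remainder 4pq - 12p + 32 ≠ 0; add k_3 = 4pq - 12p + 32 to the basis.

S(h_1,k_3): lcm = p²q. S = 3p² + 4pq² - 5pq - 8p + 14q.
  reduce S modulo (h_1, h_2, k_3):
  remainder -8p - 18q - 2 ≠ 0; add k_4 = -8p - 18q - 2 to the basis.

S(k_3,k_4): lcm = pq. S = -3p - 9/4q² - ¼q + 8.
  reduce S modulo (h_1, h_2, k_3, k_4):
  remainder -9/4q² + 13/2q + 35/4 ≠ 0; add k_5 = -9/4q² + 13/2q + 35/4 to the basis.

The other S-polynomials (S(h_2,k_3), S(h_1,k_4), S(h_2,k_4), S(h_1,k_5), S(h_2,k_5), S(k_3,k_5), S(k_4,k_5)) all reduce to 0 modulo the current basis, so we have a Gröbner basis.
Inter-reduce: drop elements whose leading term is divisible by another's, tail-reduce, and make monic.
Reduced Gröbner basis: {p + 9/4q + ¼, q² - 26/9q - 35/9}.

These coincide, so the ideals are equal.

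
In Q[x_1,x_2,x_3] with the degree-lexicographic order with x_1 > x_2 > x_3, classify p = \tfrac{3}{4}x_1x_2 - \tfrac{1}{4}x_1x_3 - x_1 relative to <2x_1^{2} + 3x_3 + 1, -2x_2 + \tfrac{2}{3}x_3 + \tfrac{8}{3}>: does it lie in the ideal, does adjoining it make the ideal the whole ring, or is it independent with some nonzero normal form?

\tfrac{3}{4}x_1x_2 - \tfrac{1}{4}x_1x_3 - x_1 lies in I (it reduces to 0).

First compute the reduced Gröbner basis of I by Buchberger's algorithm.
f_1 = 2x_1^{2} + 3x_3 + 1, LT = x_1^{2}.
f_2 = -2x_2 + \tfrac{2}{3}x_3 + \tfrac{8}{3}, LT = x_2.

The S-polynomials (S(f_1,f_2)) all reduce to 0 modulo the current basis, so we have a Gröbner basis.
Inter-reduce: drop elements whose leading term is divisible by another's, tail-reduce, and make monic.
Reduced Gröbner basis: {x_1^{2} + \tfrac{3}{2}x_3 + \tfrac{1}{2}, x_2 - \tfrac{1}{3}x_3 - \tfrac{4}{3}}.
Label its elements g_1 = x_1^{2} + \tfrac{3}{2}x_3 + \tfrac{1}{2}, g_2 = x_2 - \tfrac{1}{3}x_3 - \tfrac{4}{3}.

Reduce p = \tfrac{3}{4}x_1x_2 - \tfrac{1}{4}x_1x_3 - x_1 modulo G:
  leading term x_1x_2: subtract (\tfrac{3}{4}x_1)·g_2 from \tfrac{3}{4}x_1x_2 - \tfrac{1}{4}x_1x_3 - x_1 → 0
  normal form = 0.
Since the normal form is 0, p ∈ I.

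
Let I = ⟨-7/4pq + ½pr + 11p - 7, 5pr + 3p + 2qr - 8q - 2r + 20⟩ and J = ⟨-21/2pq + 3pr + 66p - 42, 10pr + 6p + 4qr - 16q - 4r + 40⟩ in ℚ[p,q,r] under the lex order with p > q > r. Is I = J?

Yes, the ideals are equal.

Since reduced Gröbner bases are canonical representatives of ideals under a given ordering, it suffices to compute and compare them.
Buchberger on the first generating set:
f_1 = -7/4pq + ½pr + 11p - 7, LT = pq.
f_2 = 5pr + 3p + 2qr - 8q - 2r + 20, LT = pr.

S(f_1,f_2): lcm = pqr. S = -⅗pq - 2/7pr² - 44/7pr - ⅖q²r + 8/5q² + ⅖qr - 4q + 4r.
  reduce S modulo (f_1, f_2):
  remainder -⅖q²r + 8/5q² + 4/35qr² + 86/35qr - 492/35q - 4/35r² + 92/35r + 964/35 ≠ 0; add g_3 = -⅖q²r + 8/5q² + 4/35qr² + 86/35qr - 492/35q - 4/35r² + 92/35r + 964/35 to the basis.

The other S-polynomials (S(f_1,g_3), S(f_2,g_3)) all reduce to 0 modulo the current basis, so we have a Gröbner basis.
Inter-reduce: drop elements whose leading term is divisible by another's, tail-reduce, and make monic.
Reduced Gröbner basis: {pq - 214/35p + 4/35qr - 16/35q - 4/35r + 36/7, pr + ⅗p + ⅖qr - 8/5q - ⅖r + 4, q²r - 4q² - 2/7qr² - 43/7qr + 246/7q + 2/7r² - 46/7r - 482/7}.

Buchberger on the second generating set:
h_1 = -21/2pq + 3pr + 66p - 42, LT = pq.
h_2 = 10pr + 6p + 4qr - 16q - 4r + 40, LT = pr.

S(h_1,h_2): lcm = pqr. S = -⅗pq - 2/7pr² - 44/7pr - ⅖q²r + 8/5q² + ⅖qr - 4q + 4r.
  reduce S modulo (h_1, h_2):
  remainder -⅖q²r + 8/5q² + 4/35qr² + 86/35qr - 492/35q - 4/35r² + 92/35r + 964/35 ≠ 0; add k_3 = -⅖q²r + 8/5q² + 4/35qr² + 86/35qr - 492/35q - 4/35r² + 92/35r + 964/35 to the basis.

The other S-polynomials (S(h_1,k_3), S(h_2,k_3)) all reduce to 0 modulo the current basis, so we have a Gröbner basis.
Inter-reduce: drop elements whose leading term is divisible by another's, tail-reduce, and make monic.
Reduced Gröbner basis: {pq - 214/35p + 4/35qr - 16/35q - 4/35r + 36/7, pr + ⅗p + ⅖qr - 8/5q - ⅖r + 4, q²r - 4q² - 2/7qr² - 43/7qr + 246/7q + 2/7r² - 46/7r - 482/7}.

Same reduced basis, so the two generating sets span the same ideal.
The same test decides containment: I ⊆ J iff every generator of I reduces to 0 modulo a Gröbner basis of J.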